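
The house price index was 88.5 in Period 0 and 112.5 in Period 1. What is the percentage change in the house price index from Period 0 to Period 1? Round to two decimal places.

27.12%

Change = (112.5 − 88.5) / 88.5 × 100
       = 24.0 / 88.5 × 100 = 27.1186%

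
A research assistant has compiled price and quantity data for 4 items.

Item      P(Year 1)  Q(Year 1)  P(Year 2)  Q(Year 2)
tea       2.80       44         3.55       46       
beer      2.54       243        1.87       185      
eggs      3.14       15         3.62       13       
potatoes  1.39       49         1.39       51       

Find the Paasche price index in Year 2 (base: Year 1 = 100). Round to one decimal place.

Paasche price index uses current-period quantities as weights.
ΣP(Year 2)·Q(Year 2) = 3.55×46 + 1.87×185 + 3.62×13 + 1.39×51 = 163.3 + 345.95 + 47.06 + 70.89 = 627.2
ΣP(Year 1)·Q(Year 2) = 2.80×46 + 2.54×185 + 3.14×13 + 1.39×51 = 128.8 + 469.9 + 40.82 + 70.89 = 710.41
Index = 627.2 / 710.41 × 100 = 88.2870

88.3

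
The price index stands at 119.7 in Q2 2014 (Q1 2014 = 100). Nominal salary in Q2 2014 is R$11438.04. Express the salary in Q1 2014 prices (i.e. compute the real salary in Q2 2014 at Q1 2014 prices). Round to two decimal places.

9555.59

Real = Nominal ÷ (Index/100) = 11438.04 ÷ (119.7/100)
     = 11438.04 ÷ 1.197 = 9555.5890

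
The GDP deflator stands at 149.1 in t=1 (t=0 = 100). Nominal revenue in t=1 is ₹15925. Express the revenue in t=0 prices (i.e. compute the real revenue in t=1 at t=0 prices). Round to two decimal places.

10680.75

Real = Nominal ÷ (Index/100) = 15925 ÷ (149.1/100)
     = 15925 ÷ 1.491 = 10680.7512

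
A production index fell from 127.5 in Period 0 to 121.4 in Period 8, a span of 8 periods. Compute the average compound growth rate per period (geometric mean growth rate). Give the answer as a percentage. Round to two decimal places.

-0.61%

Growth factor = (121.4/127.5)^(1/8) = (0.952157)^(1/8) = 0.993891
Growth rate = 0.993891 − 1 = -0.006109 = -0.6109%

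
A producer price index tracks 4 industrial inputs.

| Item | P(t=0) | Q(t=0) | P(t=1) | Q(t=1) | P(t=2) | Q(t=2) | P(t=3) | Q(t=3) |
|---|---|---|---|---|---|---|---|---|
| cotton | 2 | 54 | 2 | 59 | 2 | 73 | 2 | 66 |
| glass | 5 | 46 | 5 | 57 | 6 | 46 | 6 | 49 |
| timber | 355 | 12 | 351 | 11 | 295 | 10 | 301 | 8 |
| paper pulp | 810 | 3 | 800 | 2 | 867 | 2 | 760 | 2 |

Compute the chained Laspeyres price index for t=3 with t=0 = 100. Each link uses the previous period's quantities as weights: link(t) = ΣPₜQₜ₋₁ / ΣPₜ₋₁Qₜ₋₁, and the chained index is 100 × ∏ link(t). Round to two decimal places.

Link t=0→t=1:
ΣP(t=1)Q(t=0) = 2×54 + 5×46 + 351×12 + 800×3 = 108 + 230 + 4212 + 2400 = 6950
ΣP(t=0)Q(t=0) = 2×54 + 5×46 + 355×12 + 810×3 = 108 + 230 + 4260 + 2430 = 7028
link = 6950/7028 = 0.988902
Link t=1→t=2:
ΣP(t=2)Q(t=1) = 2×59 + 6×57 + 295×11 + 867×2 = 118 + 342 + 3245 + 1734 = 5439
ΣP(t=1)Q(t=1) = 2×59 + 5×57 + 351×11 + 800×2 = 118 + 285 + 3861 + 1600 = 5864
link = 5439/5864 = 0.927524
Link t=2→t=3:
ΣP(t=3)Q(t=2) = 2×73 + 6×46 + 301×10 + 760×2 = 146 + 276 + 3010 + 1520 = 4952
ΣP(t=2)Q(t=2) = 2×73 + 6×46 + 295×10 + 867×2 = 146 + 276 + 2950 + 1734 = 5106
link = 4952/5106 = 0.969839
Chained index = 100 × 0.988902 × 0.927524 × 0.969839 = 88.9566

88.96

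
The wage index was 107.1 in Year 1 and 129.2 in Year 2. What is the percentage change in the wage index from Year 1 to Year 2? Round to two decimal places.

20.63%

Change = (129.2 − 107.1) / 107.1 × 100
       = 22.1 / 107.1 × 100 = 20.6349%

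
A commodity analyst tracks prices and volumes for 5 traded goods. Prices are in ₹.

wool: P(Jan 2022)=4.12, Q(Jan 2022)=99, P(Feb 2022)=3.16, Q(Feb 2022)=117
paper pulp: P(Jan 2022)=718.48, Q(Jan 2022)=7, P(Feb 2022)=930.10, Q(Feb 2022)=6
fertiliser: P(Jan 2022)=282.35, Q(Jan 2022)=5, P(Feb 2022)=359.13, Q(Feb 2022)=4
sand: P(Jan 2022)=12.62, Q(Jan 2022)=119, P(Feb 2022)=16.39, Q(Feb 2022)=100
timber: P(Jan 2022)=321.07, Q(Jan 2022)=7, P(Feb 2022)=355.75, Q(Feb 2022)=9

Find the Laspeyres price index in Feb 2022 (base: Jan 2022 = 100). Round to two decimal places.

123.23

Laspeyres price index uses base-period quantities as weights.
ΣP(Feb 2022)·Q(Jan 2022) = 3.16×99 + 930.10×7 + 359.13×5 + 16.39×119 + 355.75×7 = 312.84 + 6510.7 + 1795.65 + 1950.41 + 2490.25 = 13059.85
ΣP(Jan 2022)·Q(Jan 2022) = 4.12×99 + 718.48×7 + 282.35×5 + 12.62×119 + 321.07×7 = 407.88 + 5029.36 + 1411.75 + 1501.78 + 2247.49 = 10598.26
Index = 13059.85 / 10598.26 × 100 = 123.2264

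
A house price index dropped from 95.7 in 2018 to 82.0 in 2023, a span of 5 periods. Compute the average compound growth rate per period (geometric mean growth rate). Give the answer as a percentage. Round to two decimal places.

Growth factor = (82.0/95.7)^(1/5) = (0.856844)^(1/5) = 0.969573
Growth rate = 0.969573 − 1 = -0.030427 = -3.0427%

-3.04%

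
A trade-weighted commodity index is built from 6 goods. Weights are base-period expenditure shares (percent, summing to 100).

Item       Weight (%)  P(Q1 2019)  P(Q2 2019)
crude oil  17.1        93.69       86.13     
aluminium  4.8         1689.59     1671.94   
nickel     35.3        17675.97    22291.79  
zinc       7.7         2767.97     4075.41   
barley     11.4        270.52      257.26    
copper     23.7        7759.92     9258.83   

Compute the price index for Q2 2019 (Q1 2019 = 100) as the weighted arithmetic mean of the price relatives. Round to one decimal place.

crude oil: 17.1 × (86.13/93.69) = 17.1 × 0.919308 = 15.7202
aluminium: 4.8 × (1671.94/1689.59) = 4.8 × 0.989554 = 4.7499
nickel: 35.3 × (22291.79/17675.97) = 35.3 × 1.261135 = 44.5181
zinc: 7.7 × (4075.41/2767.97) = 7.7 × 1.472346 = 11.3371
barley: 11.4 × (257.26/270.52) = 11.4 × 0.950983 = 10.8412
copper: 23.7 × (9258.83/7759.92) = 23.7 × 1.193160 = 28.2779
Index = Σ wᵢ·(p₁ᵢ/p₀ᵢ) = 15.7202 + 4.7499 + 44.5181 + 11.3371 + 10.8412 + 28.2779 = 115.4443

115.4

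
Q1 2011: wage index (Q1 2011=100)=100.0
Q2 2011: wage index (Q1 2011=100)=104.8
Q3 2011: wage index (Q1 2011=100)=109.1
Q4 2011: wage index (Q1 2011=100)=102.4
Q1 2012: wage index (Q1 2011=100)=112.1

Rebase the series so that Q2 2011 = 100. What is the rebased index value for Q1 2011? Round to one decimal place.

Rebased(Q1 2011) = 100.0 / 104.8 × 100 = 95.4198

95.4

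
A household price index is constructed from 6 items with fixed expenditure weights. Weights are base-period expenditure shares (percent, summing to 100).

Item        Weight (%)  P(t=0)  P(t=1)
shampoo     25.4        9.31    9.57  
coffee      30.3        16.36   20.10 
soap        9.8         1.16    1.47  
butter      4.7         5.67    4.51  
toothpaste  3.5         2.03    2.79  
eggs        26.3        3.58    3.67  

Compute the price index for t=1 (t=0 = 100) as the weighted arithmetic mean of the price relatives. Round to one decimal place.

111.3

shampoo: 25.4 × (9.57/9.31) = 25.4 × 1.027927 = 26.1093
coffee: 30.3 × (20.10/16.36) = 30.3 × 1.228606 = 37.2268
soap: 9.8 × (1.47/1.16) = 9.8 × 1.267241 = 12.4190
butter: 4.7 × (4.51/5.67) = 4.7 × 0.795414 = 3.7384
toothpaste: 3.5 × (2.79/2.03) = 3.5 × 1.374384 = 4.8103
eggs: 26.3 × (3.67/3.58) = 26.3 × 1.025140 = 26.9612
Index = Σ wᵢ·(p₁ᵢ/p₀ᵢ) = 26.1093 + 37.2268 + 12.4190 + 3.7384 + 4.8103 + 26.9612 = 111.2650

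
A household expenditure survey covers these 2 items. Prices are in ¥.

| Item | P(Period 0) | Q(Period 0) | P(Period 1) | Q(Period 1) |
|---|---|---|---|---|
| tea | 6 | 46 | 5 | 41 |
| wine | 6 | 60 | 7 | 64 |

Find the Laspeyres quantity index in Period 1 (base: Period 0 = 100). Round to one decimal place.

Laspeyres quantity index uses base-period prices as weights.
ΣP(Period 0)·Q(Period 1) = 6×41 + 6×64 = 246 + 384 = 630
ΣP(Period 0)·Q(Period 0) = 6×46 + 6×60 = 276 + 360 = 636
Index = 630 / 636 × 100 = 99.0566

99.1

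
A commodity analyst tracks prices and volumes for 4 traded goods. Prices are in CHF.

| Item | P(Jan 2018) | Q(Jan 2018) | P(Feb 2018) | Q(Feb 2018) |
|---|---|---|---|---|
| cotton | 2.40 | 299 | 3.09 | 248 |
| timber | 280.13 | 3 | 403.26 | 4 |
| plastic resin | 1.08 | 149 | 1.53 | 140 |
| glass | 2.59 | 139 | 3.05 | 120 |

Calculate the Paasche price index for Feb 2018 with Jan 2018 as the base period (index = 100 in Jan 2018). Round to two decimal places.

135.90

Paasche price index uses current-period quantities as weights.
ΣP(Feb 2018)·Q(Feb 2018) = 3.09×248 + 403.26×4 + 1.53×140 + 3.05×120 = 766.32 + 1613.04 + 214.2 + 366 = 2959.56
ΣP(Jan 2018)·Q(Feb 2018) = 2.40×248 + 280.13×4 + 1.08×140 + 2.59×120 = 595.2 + 1120.52 + 151.2 + 310.8 = 2177.72
Index = 2959.56 / 2177.72 × 100 = 135.9018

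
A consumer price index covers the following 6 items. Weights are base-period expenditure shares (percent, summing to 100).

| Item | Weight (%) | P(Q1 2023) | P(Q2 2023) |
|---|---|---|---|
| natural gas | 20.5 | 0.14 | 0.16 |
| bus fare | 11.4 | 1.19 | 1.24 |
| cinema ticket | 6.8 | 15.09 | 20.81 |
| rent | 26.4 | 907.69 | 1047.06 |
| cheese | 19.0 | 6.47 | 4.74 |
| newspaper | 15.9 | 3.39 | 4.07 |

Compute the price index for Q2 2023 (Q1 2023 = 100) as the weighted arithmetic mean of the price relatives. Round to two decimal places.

108.15

natural gas: 20.5 × (0.16/0.14) = 20.5 × 1.142857 = 23.4286
bus fare: 11.4 × (1.24/1.19) = 11.4 × 1.042017 = 11.8790
cinema ticket: 6.8 × (20.81/15.09) = 6.8 × 1.379059 = 9.3776
rent: 26.4 × (1047.06/907.69) = 26.4 × 1.153544 = 30.4536
cheese: 19.0 × (4.74/6.47) = 19.0 × 0.732612 = 13.9196
newspaper: 15.9 × (4.07/3.39) = 15.9 × 1.200590 = 19.0894
Index = Σ wᵢ·(p₁ᵢ/p₀ᵢ) = 23.4286 + 11.8790 + 9.3776 + 30.4536 + 13.9196 + 19.0894 = 108.1477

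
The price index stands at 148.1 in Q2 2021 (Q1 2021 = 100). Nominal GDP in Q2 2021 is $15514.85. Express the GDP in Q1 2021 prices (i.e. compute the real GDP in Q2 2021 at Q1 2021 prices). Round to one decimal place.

10475.9

Real = Nominal ÷ (Index/100) = 15514.85 ÷ (148.1/100)
     = 15514.85 ÷ 1.481 = 10475.9284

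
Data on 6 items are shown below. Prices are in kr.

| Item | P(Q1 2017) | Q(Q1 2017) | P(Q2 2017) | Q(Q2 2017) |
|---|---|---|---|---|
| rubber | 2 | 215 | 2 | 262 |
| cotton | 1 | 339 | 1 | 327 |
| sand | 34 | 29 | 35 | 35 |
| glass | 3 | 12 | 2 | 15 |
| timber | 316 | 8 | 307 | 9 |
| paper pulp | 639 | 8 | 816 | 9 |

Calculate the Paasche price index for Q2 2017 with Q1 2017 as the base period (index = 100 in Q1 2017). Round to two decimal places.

Paasche price index uses current-period quantities as weights.
ΣP(Q2 2017)·Q(Q2 2017) = 2×262 + 1×327 + 35×35 + 2×15 + 307×9 + 816×9 = 524 + 327 + 1225 + 30 + 2763 + 7344 = 12213
ΣP(Q1 2017)·Q(Q2 2017) = 2×262 + 1×327 + 34×35 + 3×15 + 316×9 + 639×9 = 524 + 327 + 1190 + 45 + 2844 + 5751 = 10681
Index = 12213 / 10681 × 100 = 114.3432

114.34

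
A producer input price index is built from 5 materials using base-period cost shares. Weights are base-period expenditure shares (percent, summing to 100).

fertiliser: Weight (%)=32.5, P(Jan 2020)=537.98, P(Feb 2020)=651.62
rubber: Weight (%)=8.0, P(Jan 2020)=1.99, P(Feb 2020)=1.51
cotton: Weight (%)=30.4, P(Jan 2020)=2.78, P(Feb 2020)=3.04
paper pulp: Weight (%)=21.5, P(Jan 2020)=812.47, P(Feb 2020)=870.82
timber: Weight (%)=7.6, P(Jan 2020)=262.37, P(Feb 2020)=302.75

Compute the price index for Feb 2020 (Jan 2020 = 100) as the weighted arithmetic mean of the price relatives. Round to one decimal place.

fertiliser: 32.5 × (651.62/537.98) = 32.5 × 1.211235 = 39.3651
rubber: 8.0 × (1.51/1.99) = 8.0 × 0.758794 = 6.0704
cotton: 30.4 × (3.04/2.78) = 30.4 × 1.093525 = 33.2432
paper pulp: 21.5 × (870.82/812.47) = 21.5 × 1.071818 = 23.0441
timber: 7.6 × (302.75/262.37) = 7.6 × 1.153905 = 8.7697
Index = Σ wᵢ·(p₁ᵢ/p₀ᵢ) = 39.3651 + 6.0704 + 33.2432 + 23.0441 + 8.7697 = 110.4924

110.5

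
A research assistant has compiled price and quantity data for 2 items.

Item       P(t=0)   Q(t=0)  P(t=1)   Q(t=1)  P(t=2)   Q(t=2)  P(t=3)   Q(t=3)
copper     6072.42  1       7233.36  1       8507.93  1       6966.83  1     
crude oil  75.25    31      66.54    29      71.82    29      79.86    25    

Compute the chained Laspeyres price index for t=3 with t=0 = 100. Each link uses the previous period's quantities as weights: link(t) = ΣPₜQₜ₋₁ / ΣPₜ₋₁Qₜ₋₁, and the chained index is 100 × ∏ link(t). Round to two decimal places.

Link t=0→t=1:
ΣP(t=1)Q(t=0) = 7233.36×1 + 66.54×31 = 7233.36 + 2062.74 = 9296.1
ΣP(t=0)Q(t=0) = 6072.42×1 + 75.25×31 = 6072.42 + 2332.75 = 8405.17
link = 9296.1/8405.17 = 1.105998
Link t=1→t=2:
ΣP(t=2)Q(t=1) = 8507.93×1 + 71.82×29 = 8507.93 + 2082.78 = 10590.71
ΣP(t=1)Q(t=1) = 7233.36×1 + 66.54×29 = 7233.36 + 1929.66 = 9163.02
link = 10590.71/9163.02 = 1.155810
Link t=2→t=3:
ΣP(t=3)Q(t=2) = 6966.83×1 + 79.86×29 = 6966.83 + 2315.94 = 9282.77
ΣP(t=2)Q(t=2) = 8507.93×1 + 71.82×29 = 8507.93 + 2082.78 = 10590.71
link = 9282.77/10590.71 = 0.876501
Chained index = 100 × 1.105998 × 1.155810 × 0.876501 = 112.0452

112.05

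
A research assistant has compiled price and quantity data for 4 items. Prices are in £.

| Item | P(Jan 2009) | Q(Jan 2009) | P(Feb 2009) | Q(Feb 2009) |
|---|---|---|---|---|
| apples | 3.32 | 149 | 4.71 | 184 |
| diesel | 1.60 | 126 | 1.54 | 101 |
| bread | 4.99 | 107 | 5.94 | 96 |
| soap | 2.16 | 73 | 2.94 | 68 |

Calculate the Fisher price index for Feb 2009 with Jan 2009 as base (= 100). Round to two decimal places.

126.98

Laspeyres component (base-period weights):
ΣP(Feb 2009)Q(Jan 2009) = 4.71×149 + 1.54×126 + 5.94×107 + 2.94×73 = 701.79 + 194.04 + 635.58 + 214.62 = 1746.03
ΣP(Jan 2009)Q(Jan 2009) = 3.32×149 + 1.60×126 + 4.99×107 + 2.16×73 = 494.68 + 201.6 + 533.93 + 157.68 = 1387.89
L = 1746.03 / 1387.89 × 100 = 125.8046
Paasche component (current-period weights):
ΣP(Feb 2009)Q(Feb 2009) = 4.71×184 + 1.54×101 + 5.94×96 + 2.94×68 = 866.64 + 155.54 + 570.24 + 199.92 = 1792.34
ΣP(Jan 2009)Q(Feb 2009) = 3.32×184 + 1.60×101 + 4.99×96 + 2.16×68 = 610.88 + 161.6 + 479.04 + 146.88 = 1398.4
P = 1792.34 / 1398.4 × 100 = 128.1708
Fisher = √(L × P) = √(125.8046 × 128.1708) = 126.9822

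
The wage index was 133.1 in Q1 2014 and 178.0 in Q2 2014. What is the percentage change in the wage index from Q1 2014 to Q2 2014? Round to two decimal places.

33.73%

Change = (178.0 − 133.1) / 133.1 × 100
       = 44.9 / 133.1 × 100 = 33.7340%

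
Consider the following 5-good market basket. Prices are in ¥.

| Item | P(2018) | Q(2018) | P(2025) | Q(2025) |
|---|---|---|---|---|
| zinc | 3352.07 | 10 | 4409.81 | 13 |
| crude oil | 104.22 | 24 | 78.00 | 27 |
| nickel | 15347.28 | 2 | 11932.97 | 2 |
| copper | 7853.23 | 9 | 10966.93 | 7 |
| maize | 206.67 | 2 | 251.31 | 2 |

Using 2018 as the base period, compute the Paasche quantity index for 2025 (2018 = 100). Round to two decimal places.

94.99

Paasche quantity index uses current-period prices as weights.
ΣP(2025)·Q(2025) = 4409.81×13 + 78.00×27 + 11932.97×2 + 10966.93×7 + 251.31×2 = 57327.53 + 2106 + 23865.94 + 76768.51 + 502.62 = 160570.6
ΣP(2025)·Q(2018) = 4409.81×10 + 78.00×24 + 11932.97×2 + 10966.93×9 + 251.31×2 = 44098.1 + 1872 + 23865.94 + 98702.37 + 502.62 = 169041.03
Index = 160570.6 / 169041.03 × 100 = 94.9891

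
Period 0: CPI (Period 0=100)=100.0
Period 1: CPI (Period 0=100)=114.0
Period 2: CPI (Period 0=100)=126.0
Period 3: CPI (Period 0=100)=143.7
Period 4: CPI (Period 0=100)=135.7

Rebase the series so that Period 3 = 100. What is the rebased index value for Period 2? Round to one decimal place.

87.7

Rebased(Period 2) = 126.0 / 143.7 × 100 = 87.6827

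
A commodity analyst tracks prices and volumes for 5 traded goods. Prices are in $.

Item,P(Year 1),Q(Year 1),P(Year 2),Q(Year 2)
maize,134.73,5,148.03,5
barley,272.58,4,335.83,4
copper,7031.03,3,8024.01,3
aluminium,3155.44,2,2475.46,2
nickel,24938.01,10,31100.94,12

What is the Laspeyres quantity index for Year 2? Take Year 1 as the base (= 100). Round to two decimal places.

117.91

Laspeyres quantity index uses base-period prices as weights.
ΣP(Year 1)·Q(Year 2) = 134.73×5 + 272.58×4 + 7031.03×3 + 3155.44×2 + 24938.01×12 = 673.65 + 1090.32 + 21093.09 + 6310.88 + 299256.12 = 328424.06
ΣP(Year 1)·Q(Year 1) = 134.73×5 + 272.58×4 + 7031.03×3 + 3155.44×2 + 24938.01×10 = 673.65 + 1090.32 + 21093.09 + 6310.88 + 249380.1 = 278548.04
Index = 328424.06 / 278548.04 × 100 = 117.9057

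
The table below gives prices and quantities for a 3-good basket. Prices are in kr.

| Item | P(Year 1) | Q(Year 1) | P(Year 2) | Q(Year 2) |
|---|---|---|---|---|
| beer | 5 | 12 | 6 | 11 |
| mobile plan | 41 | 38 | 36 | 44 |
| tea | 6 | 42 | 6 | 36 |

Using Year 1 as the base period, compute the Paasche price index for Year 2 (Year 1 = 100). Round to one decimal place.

89.9

Paasche price index uses current-period quantities as weights.
ΣP(Year 2)·Q(Year 2) = 6×11 + 36×44 + 6×36 = 66 + 1584 + 216 = 1866
ΣP(Year 1)·Q(Year 2) = 5×11 + 41×44 + 6×36 = 55 + 1804 + 216 = 2075
Index = 1866 / 2075 × 100 = 89.9277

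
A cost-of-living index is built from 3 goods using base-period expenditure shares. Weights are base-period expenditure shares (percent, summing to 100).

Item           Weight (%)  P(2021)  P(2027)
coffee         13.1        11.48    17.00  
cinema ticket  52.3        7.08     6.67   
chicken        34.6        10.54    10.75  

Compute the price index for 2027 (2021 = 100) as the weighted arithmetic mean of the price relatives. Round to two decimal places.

103.96

coffee: 13.1 × (17.00/11.48) = 13.1 × 1.480836 = 19.3990
cinema ticket: 52.3 × (6.67/7.08) = 52.3 × 0.942090 = 49.2713
chicken: 34.6 × (10.75/10.54) = 34.6 × 1.019924 = 35.2894
Index = Σ wᵢ·(p₁ᵢ/p₀ᵢ) = 19.3990 + 49.2713 + 35.2894 = 103.9597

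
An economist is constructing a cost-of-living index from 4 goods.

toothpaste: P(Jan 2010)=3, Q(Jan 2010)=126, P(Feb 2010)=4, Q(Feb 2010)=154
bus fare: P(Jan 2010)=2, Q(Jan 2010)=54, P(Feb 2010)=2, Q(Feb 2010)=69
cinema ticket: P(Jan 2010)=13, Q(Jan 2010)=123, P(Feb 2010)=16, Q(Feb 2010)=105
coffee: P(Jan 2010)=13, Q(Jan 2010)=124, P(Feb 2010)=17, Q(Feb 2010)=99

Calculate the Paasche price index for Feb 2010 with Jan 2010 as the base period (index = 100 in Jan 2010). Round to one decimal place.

Paasche price index uses current-period quantities as weights.
ΣP(Feb 2010)·Q(Feb 2010) = 4×154 + 2×69 + 16×105 + 17×99 = 616 + 138 + 1680 + 1683 = 4117
ΣP(Jan 2010)·Q(Feb 2010) = 3×154 + 2×69 + 13×105 + 13×99 = 462 + 138 + 1365 + 1287 = 3252
Index = 4117 / 3252 × 100 = 126.5990

126.6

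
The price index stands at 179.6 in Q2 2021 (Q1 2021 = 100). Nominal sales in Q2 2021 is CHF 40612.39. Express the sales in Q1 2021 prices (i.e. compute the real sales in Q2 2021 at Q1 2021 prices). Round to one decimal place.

22612.7

Real = Nominal ÷ (Index/100) = 40612.39 ÷ (179.6/100)
     = 40612.39 ÷ 1.796 = 22612.6893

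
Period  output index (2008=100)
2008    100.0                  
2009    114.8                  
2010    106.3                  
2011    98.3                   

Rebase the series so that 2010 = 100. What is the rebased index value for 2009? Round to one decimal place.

Rebased(2009) = 114.8 / 106.3 × 100 = 107.9962

108.0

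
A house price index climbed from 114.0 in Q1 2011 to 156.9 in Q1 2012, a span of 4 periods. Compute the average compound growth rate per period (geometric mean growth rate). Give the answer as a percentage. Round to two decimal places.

Growth factor = (156.9/114.0)^(1/4) = (1.376316)^(1/4) = 1.083127
Growth rate = 1.083127 − 1 = 0.083127 = 8.3127%

8.31%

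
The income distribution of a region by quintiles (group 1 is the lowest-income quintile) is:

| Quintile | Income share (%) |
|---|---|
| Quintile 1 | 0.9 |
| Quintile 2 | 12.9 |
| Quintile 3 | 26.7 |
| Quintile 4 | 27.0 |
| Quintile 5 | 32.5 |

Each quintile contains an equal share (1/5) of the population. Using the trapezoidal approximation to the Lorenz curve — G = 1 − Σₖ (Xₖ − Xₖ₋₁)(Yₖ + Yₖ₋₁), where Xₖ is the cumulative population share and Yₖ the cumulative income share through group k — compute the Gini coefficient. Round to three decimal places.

Cumulative income shares Yₖ: 0.0090, 0.1380, 0.4050, 0.6750, 1.0000
Σ (Xₖ−Xₖ₋₁)(Yₖ+Yₖ₋₁) = (1/5)(0.0090+0.0000) + (1/5)(0.1380+0.0090) + (1/5)(0.4050+0.1380) + (1/5)(0.6750+0.4050) + (1/5)(1.0000+0.6750)
  = 0.0018 + 0.0294 + 0.1086 + 0.2160 + 0.3350 = 0.6908
G = 1 − 0.6908 = 0.3092

0.309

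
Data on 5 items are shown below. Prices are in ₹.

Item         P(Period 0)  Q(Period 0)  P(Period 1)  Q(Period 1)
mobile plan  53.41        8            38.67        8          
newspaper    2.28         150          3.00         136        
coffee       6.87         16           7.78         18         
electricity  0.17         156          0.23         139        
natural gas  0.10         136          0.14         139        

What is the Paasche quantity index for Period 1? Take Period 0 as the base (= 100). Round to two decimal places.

96.81

Paasche quantity index uses current-period prices as weights.
ΣP(Period 1)·Q(Period 1) = 38.67×8 + 3.00×136 + 7.78×18 + 0.23×139 + 0.14×139 = 309.36 + 408 + 140.04 + 31.97 + 19.46 = 908.83
ΣP(Period 1)·Q(Period 0) = 38.67×8 + 3.00×150 + 7.78×16 + 0.23×156 + 0.14×136 = 309.36 + 450 + 124.48 + 35.88 + 19.04 = 938.76
Index = 908.83 / 938.76 × 100 = 96.8118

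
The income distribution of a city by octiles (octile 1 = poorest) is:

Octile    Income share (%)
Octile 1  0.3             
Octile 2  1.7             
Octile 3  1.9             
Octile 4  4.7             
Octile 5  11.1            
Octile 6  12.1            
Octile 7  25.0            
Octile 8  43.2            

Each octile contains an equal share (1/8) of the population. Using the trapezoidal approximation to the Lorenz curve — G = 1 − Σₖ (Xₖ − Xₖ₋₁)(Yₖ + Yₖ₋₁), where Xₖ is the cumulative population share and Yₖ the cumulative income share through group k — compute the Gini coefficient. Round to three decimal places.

Cumulative income shares Yₖ: 0.0030, 0.0200, 0.0390, 0.0860, 0.1970, 0.3180, 0.5680, 1.0000
Σ (Xₖ−Xₖ₋₁)(Yₖ+Yₖ₋₁) = (1/8)(0.0030+0.0000) + (1/8)(0.0200+0.0030) + (1/8)(0.0390+0.0200) + (1/8)(0.0860+0.0390) + (1/8)(0.1970+0.0860) + (1/8)(0.3180+0.1970) + (1/8)(0.5680+0.3180) + (1/8)(1.0000+0.5680)
  = 0.0004 + 0.0029 + 0.0074 + 0.0156 + 0.0354 + 0.0644 + 0.1108 + 0.1960 = 0.4328
G = 1 − 0.4328 = 0.5673

0.567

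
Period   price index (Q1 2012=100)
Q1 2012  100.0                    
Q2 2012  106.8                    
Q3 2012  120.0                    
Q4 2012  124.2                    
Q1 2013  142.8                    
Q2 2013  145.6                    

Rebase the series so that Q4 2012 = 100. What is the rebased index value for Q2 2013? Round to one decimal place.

117.2

Rebased(Q2 2013) = 145.6 / 124.2 × 100 = 117.2303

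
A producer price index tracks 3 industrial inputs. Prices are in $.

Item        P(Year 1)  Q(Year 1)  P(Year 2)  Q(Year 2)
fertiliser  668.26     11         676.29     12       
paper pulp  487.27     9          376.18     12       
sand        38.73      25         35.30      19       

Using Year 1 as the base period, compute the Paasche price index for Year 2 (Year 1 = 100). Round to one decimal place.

Paasche price index uses current-period quantities as weights.
ΣP(Year 2)·Q(Year 2) = 676.29×12 + 376.18×12 + 35.30×19 = 8115.48 + 4514.16 + 670.7 = 13300.34
ΣP(Year 1)·Q(Year 2) = 668.26×12 + 487.27×12 + 38.73×19 = 8019.12 + 5847.24 + 735.87 = 14602.23
Index = 13300.34 / 14602.23 × 100 = 91.0843

91.1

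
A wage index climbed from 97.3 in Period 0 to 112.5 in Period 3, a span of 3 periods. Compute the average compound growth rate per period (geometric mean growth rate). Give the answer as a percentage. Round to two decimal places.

4.96%

Growth factor = (112.5/97.3)^(1/3) = (1.156218)^(1/3) = 1.049574
Growth rate = 1.049574 − 1 = 0.049574 = 4.9574%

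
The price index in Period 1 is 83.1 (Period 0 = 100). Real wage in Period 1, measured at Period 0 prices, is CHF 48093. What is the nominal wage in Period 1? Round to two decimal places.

Nominal = Real × (Index/100) = 48093 × (83.1/100)
        = 48093 × 0.831 = 39965.2830

39965.28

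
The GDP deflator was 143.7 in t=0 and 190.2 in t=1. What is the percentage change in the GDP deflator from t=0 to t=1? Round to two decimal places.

32.36%

Change = (190.2 − 143.7) / 143.7 × 100
       = 46.5 / 143.7 × 100 = 32.3591%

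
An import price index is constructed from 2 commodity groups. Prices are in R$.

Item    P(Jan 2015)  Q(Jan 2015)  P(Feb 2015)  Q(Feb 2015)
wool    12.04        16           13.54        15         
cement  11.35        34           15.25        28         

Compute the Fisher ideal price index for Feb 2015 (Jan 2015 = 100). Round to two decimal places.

Laspeyres component (base-period weights):
ΣP(Feb 2015)Q(Jan 2015) = 13.54×16 + 15.25×34 = 216.64 + 518.5 = 735.14
ΣP(Jan 2015)Q(Jan 2015) = 12.04×16 + 11.35×34 = 192.64 + 385.9 = 578.54
L = 735.14 / 578.54 × 100 = 127.0681
Paasche component (current-period weights):
ΣP(Feb 2015)Q(Feb 2015) = 13.54×15 + 15.25×28 = 203.1 + 427 = 630.1
ΣP(Jan 2015)Q(Feb 2015) = 12.04×15 + 11.35×28 = 180.6 + 317.8 = 498.4
P = 630.1 / 498.4 × 100 = 126.4246
Fisher = √(L × P) = √(127.0681 × 126.4246) = 126.7459

126.75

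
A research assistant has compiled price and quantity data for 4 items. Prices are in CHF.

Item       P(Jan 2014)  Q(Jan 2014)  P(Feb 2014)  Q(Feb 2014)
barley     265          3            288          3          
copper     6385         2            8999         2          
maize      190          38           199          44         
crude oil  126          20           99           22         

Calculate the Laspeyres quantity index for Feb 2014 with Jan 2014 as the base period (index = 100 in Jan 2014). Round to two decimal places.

105.97

Laspeyres quantity index uses base-period prices as weights.
ΣP(Jan 2014)·Q(Feb 2014) = 265×3 + 6385×2 + 190×44 + 126×22 = 795 + 12770 + 8360 + 2772 = 24697
ΣP(Jan 2014)·Q(Jan 2014) = 265×3 + 6385×2 + 190×38 + 126×20 = 795 + 12770 + 7220 + 2520 = 23305
Index = 24697 / 23305 × 100 = 105.9730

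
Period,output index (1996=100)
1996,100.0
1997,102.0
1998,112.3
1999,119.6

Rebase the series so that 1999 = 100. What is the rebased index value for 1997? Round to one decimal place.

85.3

Rebased(1997) = 102.0 / 119.6 × 100 = 85.2843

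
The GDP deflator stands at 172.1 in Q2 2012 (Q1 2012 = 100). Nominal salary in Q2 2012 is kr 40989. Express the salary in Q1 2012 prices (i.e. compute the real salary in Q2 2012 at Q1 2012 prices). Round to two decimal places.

Real = Nominal ÷ (Index/100) = 40989 ÷ (172.1/100)
     = 40989 ÷ 1.721 = 23816.9669

23816.97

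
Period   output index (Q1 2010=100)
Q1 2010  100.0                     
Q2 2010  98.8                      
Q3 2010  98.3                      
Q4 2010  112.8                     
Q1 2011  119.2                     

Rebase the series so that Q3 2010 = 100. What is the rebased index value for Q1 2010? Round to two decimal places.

101.73

Rebased(Q1 2010) = 100.0 / 98.3 × 100 = 101.7294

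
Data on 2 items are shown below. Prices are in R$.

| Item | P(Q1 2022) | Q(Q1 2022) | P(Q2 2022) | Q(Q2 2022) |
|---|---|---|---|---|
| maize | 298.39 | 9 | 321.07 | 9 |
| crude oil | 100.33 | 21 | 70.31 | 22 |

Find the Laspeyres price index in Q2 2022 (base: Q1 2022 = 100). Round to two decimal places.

91.10

Laspeyres price index uses base-period quantities as weights.
ΣP(Q2 2022)·Q(Q1 2022) = 321.07×9 + 70.31×21 = 2889.63 + 1476.51 = 4366.14
ΣP(Q1 2022)·Q(Q1 2022) = 298.39×9 + 100.33×21 = 2685.51 + 2106.93 = 4792.44
Index = 4366.14 / 4792.44 × 100 = 91.1047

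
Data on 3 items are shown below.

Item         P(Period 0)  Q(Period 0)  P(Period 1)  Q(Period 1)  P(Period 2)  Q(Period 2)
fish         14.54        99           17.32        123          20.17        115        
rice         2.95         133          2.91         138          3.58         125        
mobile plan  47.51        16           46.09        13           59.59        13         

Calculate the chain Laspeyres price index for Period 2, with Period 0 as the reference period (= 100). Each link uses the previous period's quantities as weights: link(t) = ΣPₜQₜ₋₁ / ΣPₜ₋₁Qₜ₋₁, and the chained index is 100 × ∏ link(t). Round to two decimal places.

131.17

Link Period 0→Period 1:
ΣP(Period 1)Q(Period 0) = 17.32×99 + 2.91×133 + 46.09×16 = 1714.68 + 387.03 + 737.44 = 2839.15
ΣP(Period 0)Q(Period 0) = 14.54×99 + 2.95×133 + 47.51×16 = 1439.46 + 392.35 + 760.16 = 2591.97
link = 2839.15/2591.97 = 1.095364
Link Period 1→Period 2:
ΣP(Period 2)Q(Period 1) = 20.17×123 + 3.58×138 + 59.59×13 = 2480.91 + 494.04 + 774.67 = 3749.62
ΣP(Period 1)Q(Period 1) = 17.32×123 + 2.91×138 + 46.09×13 = 2130.36 + 401.58 + 599.17 = 3131.11
link = 3749.62/3131.11 = 1.197537
Chained index = 100 × 1.095364 × 1.197537 = 131.1739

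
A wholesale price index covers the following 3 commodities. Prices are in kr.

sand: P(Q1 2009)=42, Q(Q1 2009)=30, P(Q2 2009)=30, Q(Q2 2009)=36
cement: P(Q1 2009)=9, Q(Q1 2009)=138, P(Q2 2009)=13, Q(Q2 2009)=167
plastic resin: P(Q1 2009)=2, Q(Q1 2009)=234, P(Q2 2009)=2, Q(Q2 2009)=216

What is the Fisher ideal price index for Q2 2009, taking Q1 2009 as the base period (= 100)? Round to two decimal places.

106.66

Laspeyres component (base-period weights):
ΣP(Q2 2009)Q(Q1 2009) = 30×30 + 13×138 + 2×234 = 900 + 1794 + 468 = 3162
ΣP(Q1 2009)Q(Q1 2009) = 42×30 + 9×138 + 2×234 = 1260 + 1242 + 468 = 2970
L = 3162 / 2970 × 100 = 106.4646
Paasche component (current-period weights):
ΣP(Q2 2009)Q(Q2 2009) = 30×36 + 13×167 + 2×216 = 1080 + 2171 + 432 = 3683
ΣP(Q1 2009)Q(Q2 2009) = 42×36 + 9×167 + 2×216 = 1512 + 1503 + 432 = 3447
P = 3683 / 3447 × 100 = 106.8465
Fisher = √(L × P) = √(106.4646 × 106.8465) = 106.6554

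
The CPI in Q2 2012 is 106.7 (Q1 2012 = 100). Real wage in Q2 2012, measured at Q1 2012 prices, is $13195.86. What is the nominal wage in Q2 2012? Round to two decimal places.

Nominal = Real × (Index/100) = 13195.86 × (106.7/100)
        = 13195.86 × 1.067 = 14079.9826

14079.98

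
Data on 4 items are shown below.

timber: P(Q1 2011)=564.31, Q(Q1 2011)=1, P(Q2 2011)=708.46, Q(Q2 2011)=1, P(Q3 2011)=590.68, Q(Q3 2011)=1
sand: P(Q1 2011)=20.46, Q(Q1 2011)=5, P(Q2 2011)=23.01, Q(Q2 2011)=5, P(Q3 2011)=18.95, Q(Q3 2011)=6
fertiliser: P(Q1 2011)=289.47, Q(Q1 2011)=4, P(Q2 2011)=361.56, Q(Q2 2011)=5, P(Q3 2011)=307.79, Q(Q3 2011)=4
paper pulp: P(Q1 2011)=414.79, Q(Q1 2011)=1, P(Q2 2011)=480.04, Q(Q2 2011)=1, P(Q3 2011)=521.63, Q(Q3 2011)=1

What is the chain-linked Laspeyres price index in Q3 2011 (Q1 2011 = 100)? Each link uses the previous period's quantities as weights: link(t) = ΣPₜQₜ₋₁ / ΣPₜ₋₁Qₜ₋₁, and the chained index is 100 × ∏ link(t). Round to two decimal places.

Link Q1 2011→Q2 2011:
ΣP(Q2 2011)Q(Q1 2011) = 708.46×1 + 23.01×5 + 361.56×4 + 480.04×1 = 708.46 + 115.05 + 1446.24 + 480.04 = 2749.79
ΣP(Q1 2011)Q(Q1 2011) = 564.31×1 + 20.46×5 + 289.47×4 + 414.79×1 = 564.31 + 102.3 + 1157.88 + 414.79 = 2239.28
link = 2749.79/2239.28 = 1.227980
Link Q2 2011→Q3 2011:
ΣP(Q3 2011)Q(Q2 2011) = 590.68×1 + 18.95×5 + 307.79×5 + 521.63×1 = 590.68 + 94.75 + 1538.95 + 521.63 = 2746.01
ΣP(Q2 2011)Q(Q2 2011) = 708.46×1 + 23.01×5 + 361.56×5 + 480.04×1 = 708.46 + 115.05 + 1807.8 + 480.04 = 3111.35
link = 2746.01/3111.35 = 0.882578
Chained index = 100 × 1.227980 × 0.882578 = 108.3788

108.38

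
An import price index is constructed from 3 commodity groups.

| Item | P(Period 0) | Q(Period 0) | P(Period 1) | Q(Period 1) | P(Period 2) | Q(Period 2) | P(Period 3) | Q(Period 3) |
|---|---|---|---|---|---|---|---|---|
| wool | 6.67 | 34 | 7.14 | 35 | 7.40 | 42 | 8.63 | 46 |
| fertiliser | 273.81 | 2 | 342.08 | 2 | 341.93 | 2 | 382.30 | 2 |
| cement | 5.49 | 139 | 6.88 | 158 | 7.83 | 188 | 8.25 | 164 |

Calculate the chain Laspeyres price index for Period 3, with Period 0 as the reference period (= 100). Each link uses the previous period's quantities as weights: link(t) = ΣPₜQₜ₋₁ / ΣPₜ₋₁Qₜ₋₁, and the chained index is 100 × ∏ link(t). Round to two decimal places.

Link Period 0→Period 1:
ΣP(Period 1)Q(Period 0) = 7.14×34 + 342.08×2 + 6.88×139 = 242.76 + 684.16 + 956.32 = 1883.24
ΣP(Period 0)Q(Period 0) = 6.67×34 + 273.81×2 + 5.49×139 = 226.78 + 547.62 + 763.11 = 1537.51
link = 1883.24/1537.51 = 1.224864
Link Period 1→Period 2:
ΣP(Period 2)Q(Period 1) = 7.40×35 + 341.93×2 + 7.83×158 = 259 + 683.86 + 1237.14 = 2180
ΣP(Period 1)Q(Period 1) = 7.14×35 + 342.08×2 + 6.88×158 = 249.9 + 684.16 + 1087.04 = 2021.1
link = 2180/2021.1 = 1.078621
Link Period 2→Period 3:
ΣP(Period 3)Q(Period 2) = 8.63×42 + 382.30×2 + 8.25×188 = 362.46 + 764.6 + 1551 = 2678.06
ΣP(Period 2)Q(Period 2) = 7.40×42 + 341.93×2 + 7.83×188 = 310.8 + 683.86 + 1472.04 = 2466.7
link = 2678.06/2466.7 = 1.085685
Chained index = 100 × 1.224864 × 1.078621 × 1.085685 = 143.4367

143.44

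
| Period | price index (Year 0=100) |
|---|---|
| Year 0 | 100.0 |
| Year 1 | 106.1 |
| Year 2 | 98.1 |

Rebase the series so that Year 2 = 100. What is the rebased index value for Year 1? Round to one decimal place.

Rebased(Year 1) = 106.1 / 98.1 × 100 = 108.1549

108.2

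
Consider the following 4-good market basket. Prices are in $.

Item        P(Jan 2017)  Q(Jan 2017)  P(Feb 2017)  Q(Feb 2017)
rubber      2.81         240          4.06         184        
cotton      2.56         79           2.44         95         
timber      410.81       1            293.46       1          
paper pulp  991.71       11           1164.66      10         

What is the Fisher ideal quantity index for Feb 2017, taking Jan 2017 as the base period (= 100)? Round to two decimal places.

90.72

Laspeyres component (base-period weights):
ΣP(Jan 2017)Q(Feb 2017) = 2.81×184 + 2.56×95 + 410.81×1 + 991.71×10 = 517.04 + 243.2 + 410.81 + 9917.1 = 11088.15
ΣP(Jan 2017)Q(Jan 2017) = 2.81×240 + 2.56×79 + 410.81×1 + 991.71×11 = 674.4 + 202.24 + 410.81 + 10908.81 = 12196.26
L = 11088.15 / 12196.26 × 100 = 90.9143
Paasche component (current-period weights):
ΣP(Feb 2017)Q(Feb 2017) = 4.06×184 + 2.44×95 + 293.46×1 + 1164.66×10 = 747.04 + 231.8 + 293.46 + 11646.6 = 12918.9
ΣP(Feb 2017)Q(Jan 2017) = 4.06×240 + 2.44×79 + 293.46×1 + 1164.66×11 = 974.4 + 192.76 + 293.46 + 12811.26 = 14271.88
P = 12918.9 / 14271.88 × 100 = 90.5200
Fisher = √(L × P) = √(90.9143 × 90.5200) = 90.7169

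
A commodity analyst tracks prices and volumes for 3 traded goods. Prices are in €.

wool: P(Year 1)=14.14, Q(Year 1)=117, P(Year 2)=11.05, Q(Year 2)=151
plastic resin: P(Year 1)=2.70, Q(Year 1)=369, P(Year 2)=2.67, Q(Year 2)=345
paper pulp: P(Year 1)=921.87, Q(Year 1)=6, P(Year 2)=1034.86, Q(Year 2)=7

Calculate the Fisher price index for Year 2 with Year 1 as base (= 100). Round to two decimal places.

Laspeyres component (base-period weights):
ΣP(Year 2)Q(Year 1) = 11.05×117 + 2.67×369 + 1034.86×6 = 1292.85 + 985.23 + 6209.16 = 8487.24
ΣP(Year 1)Q(Year 1) = 14.14×117 + 2.70×369 + 921.87×6 = 1654.38 + 996.3 + 5531.22 = 8181.9
L = 8487.24 / 8181.9 × 100 = 103.7319
Paasche component (current-period weights):
ΣP(Year 2)Q(Year 2) = 11.05×151 + 2.67×345 + 1034.86×7 = 1668.55 + 921.15 + 7244.02 = 9833.72
ΣP(Year 1)Q(Year 2) = 14.14×151 + 2.70×345 + 921.87×7 = 2135.14 + 931.5 + 6453.09 = 9519.73
P = 9833.72 / 9519.73 × 100 = 103.2983
Fisher = √(L × P) = √(103.7319 × 103.2983) = 103.5149

103.51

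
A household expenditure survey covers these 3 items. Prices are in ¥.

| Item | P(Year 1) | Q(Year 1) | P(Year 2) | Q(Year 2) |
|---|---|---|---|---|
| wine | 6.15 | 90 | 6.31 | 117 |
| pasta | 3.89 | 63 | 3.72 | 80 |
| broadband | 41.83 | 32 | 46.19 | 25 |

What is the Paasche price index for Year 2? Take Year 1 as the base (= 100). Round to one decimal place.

105.5

Paasche price index uses current-period quantities as weights.
ΣP(Year 2)·Q(Year 2) = 6.31×117 + 3.72×80 + 46.19×25 = 738.27 + 297.6 + 1154.75 = 2190.62
ΣP(Year 1)·Q(Year 2) = 6.15×117 + 3.89×80 + 41.83×25 = 719.55 + 311.2 + 1045.75 = 2076.5
Index = 2190.62 / 2076.5 × 100 = 105.4958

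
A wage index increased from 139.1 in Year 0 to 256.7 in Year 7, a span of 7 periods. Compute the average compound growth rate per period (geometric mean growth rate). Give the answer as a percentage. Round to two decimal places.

9.15%

Growth factor = (256.7/139.1)^(1/7) = (1.845435)^(1/7) = 1.091476
Growth rate = 1.091476 − 1 = 0.091476 = 9.1476%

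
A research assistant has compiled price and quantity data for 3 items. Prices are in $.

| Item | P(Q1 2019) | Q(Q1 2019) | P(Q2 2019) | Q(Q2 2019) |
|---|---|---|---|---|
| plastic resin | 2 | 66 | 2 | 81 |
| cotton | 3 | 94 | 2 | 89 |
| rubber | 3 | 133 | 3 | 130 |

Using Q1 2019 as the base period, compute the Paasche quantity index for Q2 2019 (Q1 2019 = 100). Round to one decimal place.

Paasche quantity index uses current-period prices as weights.
ΣP(Q2 2019)·Q(Q2 2019) = 2×81 + 2×89 + 3×130 = 162 + 178 + 390 = 730
ΣP(Q2 2019)·Q(Q1 2019) = 2×66 + 2×94 + 3×133 = 132 + 188 + 399 = 719
Index = 730 / 719 × 100 = 101.5299

101.5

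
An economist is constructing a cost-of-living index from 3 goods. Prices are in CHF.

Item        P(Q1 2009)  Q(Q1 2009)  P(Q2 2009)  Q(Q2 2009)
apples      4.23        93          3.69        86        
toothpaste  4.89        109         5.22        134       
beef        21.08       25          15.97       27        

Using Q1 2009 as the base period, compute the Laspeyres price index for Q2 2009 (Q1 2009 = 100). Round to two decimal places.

90.23

Laspeyres price index uses base-period quantities as weights.
ΣP(Q2 2009)·Q(Q1 2009) = 3.69×93 + 5.22×109 + 15.97×25 = 343.17 + 568.98 + 399.25 = 1311.4
ΣP(Q1 2009)·Q(Q1 2009) = 4.23×93 + 4.89×109 + 21.08×25 = 393.39 + 533.01 + 527 = 1453.4
Index = 1311.4 / 1453.4 × 100 = 90.2298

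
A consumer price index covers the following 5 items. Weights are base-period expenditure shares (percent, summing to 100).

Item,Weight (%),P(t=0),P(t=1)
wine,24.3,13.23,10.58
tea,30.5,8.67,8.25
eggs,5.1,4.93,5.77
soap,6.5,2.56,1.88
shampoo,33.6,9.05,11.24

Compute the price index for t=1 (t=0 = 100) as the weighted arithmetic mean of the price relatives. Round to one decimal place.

wine: 24.3 × (10.58/13.23) = 24.3 × 0.799698 = 19.4327
tea: 30.5 × (8.25/8.67) = 30.5 × 0.951557 = 29.0225
eggs: 5.1 × (5.77/4.93) = 5.1 × 1.170385 = 5.9690
soap: 6.5 × (1.88/2.56) = 6.5 × 0.734375 = 4.7734
shampoo: 33.6 × (11.24/9.05) = 33.6 × 1.241989 = 41.7308
Index = Σ wᵢ·(p₁ᵢ/p₀ᵢ) = 19.4327 + 29.0225 + 5.9690 + 4.7734 + 41.7308 = 100.9284

100.9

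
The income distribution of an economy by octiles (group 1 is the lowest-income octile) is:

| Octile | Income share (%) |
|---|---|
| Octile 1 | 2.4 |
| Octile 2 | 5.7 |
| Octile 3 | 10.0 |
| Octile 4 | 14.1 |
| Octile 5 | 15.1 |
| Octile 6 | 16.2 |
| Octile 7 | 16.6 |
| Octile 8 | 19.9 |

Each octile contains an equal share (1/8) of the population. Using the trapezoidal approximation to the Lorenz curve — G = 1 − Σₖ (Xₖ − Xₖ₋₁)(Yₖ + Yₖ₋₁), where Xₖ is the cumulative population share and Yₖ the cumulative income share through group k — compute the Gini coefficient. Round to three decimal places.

Cumulative income shares Yₖ: 0.0240, 0.0810, 0.1810, 0.3220, 0.4730, 0.6350, 0.8010, 1.0000
Σ (Xₖ−Xₖ₋₁)(Yₖ+Yₖ₋₁) = (1/8)(0.0240+0.0000) + (1/8)(0.0810+0.0240) + (1/8)(0.1810+0.0810) + (1/8)(0.3220+0.1810) + (1/8)(0.4730+0.3220) + (1/8)(0.6350+0.4730) + (1/8)(0.8010+0.6350) + (1/8)(1.0000+0.8010)
  = 0.0030 + 0.0131 + 0.0328 + 0.0629 + 0.0994 + 0.1385 + 0.1795 + 0.2251 = 0.7542
G = 1 − 0.7542 = 0.2458

0.246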